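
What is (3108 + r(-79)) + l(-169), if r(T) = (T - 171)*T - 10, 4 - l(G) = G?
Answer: 23021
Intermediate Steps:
l(G) = 4 - G
r(T) = -10 + T*(-171 + T) (r(T) = (-171 + T)*T - 10 = T*(-171 + T) - 10 = -10 + T*(-171 + T))
(3108 + r(-79)) + l(-169) = (3108 + (-10 + (-79)² - 171*(-79))) + (4 - 1*(-169)) = (3108 + (-10 + 6241 + 13509)) + (4 + 169) = (3108 + 19740) + 173 = 22848 + 173 = 23021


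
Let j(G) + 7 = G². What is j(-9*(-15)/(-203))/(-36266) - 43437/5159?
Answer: -4636755470624/550717941389 ≈ -8.4195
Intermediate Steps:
j(G) = -7 + G²
j(-9*(-15)/(-203))/(-36266) - 43437/5159 = (-7 + (-9*(-15)/(-203))²)/(-36266) - 43437/5159 = (-7 + (135*(-1/203))²)*(-1/36266) - 43437*1/5159 = (-7 + (-135/203)²)*(-1/36266) - 43437/5159 = (-7 + 18225/41209)*(-1/36266) - 43437/5159 = -270238/41209*(-1/36266) - 43437/5159 = 135119/747242797 - 43437/5159 = -4636755470624/550717941389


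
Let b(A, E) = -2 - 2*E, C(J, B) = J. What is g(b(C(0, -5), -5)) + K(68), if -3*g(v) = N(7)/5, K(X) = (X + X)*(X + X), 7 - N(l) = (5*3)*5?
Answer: 277508/15 ≈ 18501.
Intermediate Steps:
N(l) = -68 (N(l) = 7 - 5*3*5 = 7 - 15*5 = 7 - 1*75 = 7 - 75 = -68)
K(X) = 4*X² (K(X) = (2*X)*(2*X) = 4*X²)
g(v) = 68/15 (g(v) = -(-68)/(3*5) = -⅓*(-68/5) = 68/15)
g(b(C(0, -5), -5)) + K(68) = 68/15 + 4*68² = 68/15 + 4*4624 = 68/15 + 18496 = 277508/15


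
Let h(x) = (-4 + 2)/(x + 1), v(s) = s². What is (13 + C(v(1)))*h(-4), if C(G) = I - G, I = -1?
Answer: 22/3 ≈ 7.3333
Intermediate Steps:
C(G) = -1 - G
h(x) = -2/(1 + x)
(13 + C(v(1)))*h(-4) = (13 + (-1 - 1*1²))*(-2/(1 - 4)) = (13 + (-1 - 1*1))*(-2/(-3)) = (13 + (-1 - 1))*(-2*(-⅓)) = (13 - 2)*(⅔) = 11*(⅔) = 22/3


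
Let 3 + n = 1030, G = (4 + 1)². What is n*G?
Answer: 25675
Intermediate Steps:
G = 25 (G = 5² = 25)
n = 1027 (n = -3 + 1030 = 1027)
n*G = 1027*25 = 25675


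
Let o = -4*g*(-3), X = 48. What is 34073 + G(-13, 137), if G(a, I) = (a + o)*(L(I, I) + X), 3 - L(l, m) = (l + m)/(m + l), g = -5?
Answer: 30423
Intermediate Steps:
L(l, m) = 2 (L(l, m) = 3 - (l + m)/(m + l) = 3 - (l + m)/(l + m) = 3 - 1*1 = 3 - 1 = 2)
o = -60 (o = -4*(-5)*(-3) = 20*(-3) = -60)
G(a, I) = -3000 + 50*a (G(a, I) = (a - 60)*(2 + 48) = (-60 + a)*50 = -3000 + 50*a)
34073 + G(-13, 137) = 34073 + (-3000 + 50*(-13)) = 34073 + (-3000 - 650) = 34073 - 3650 = 30423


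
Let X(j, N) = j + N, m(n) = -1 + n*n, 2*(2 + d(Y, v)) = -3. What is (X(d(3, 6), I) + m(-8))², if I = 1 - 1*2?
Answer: 13689/4 ≈ 3422.3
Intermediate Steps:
d(Y, v) = -7/2 (d(Y, v) = -2 + (½)*(-3) = -2 - 3/2 = -7/2)
m(n) = -1 + n²
I = -1 (I = 1 - 2 = -1)
X(j, N) = N + j
(X(d(3, 6), I) + m(-8))² = ((-1 - 7/2) + (-1 + (-8)²))² = (-9/2 + (-1 + 64))² = (-9/2 + 63)² = (117/2)² = 13689/4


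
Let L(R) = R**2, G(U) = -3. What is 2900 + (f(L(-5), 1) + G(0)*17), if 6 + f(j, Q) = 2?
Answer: 2845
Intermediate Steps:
f(j, Q) = -4 (f(j, Q) = -6 + 2 = -4)
2900 + (f(L(-5), 1) + G(0)*17) = 2900 + (-4 - 3*17) = 2900 + (-4 - 51) = 2900 - 55 = 2845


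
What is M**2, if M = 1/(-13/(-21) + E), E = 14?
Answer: 441/94249 ≈ 0.0046791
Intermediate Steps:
M = 21/307 (M = 1/(-13/(-21) + 14) = 1/(-13*(-1/21) + 14) = 1/(13/21 + 14) = 1/(307/21) = 21/307 ≈ 0.068404)
M**2 = (21/307)**2 = 441/94249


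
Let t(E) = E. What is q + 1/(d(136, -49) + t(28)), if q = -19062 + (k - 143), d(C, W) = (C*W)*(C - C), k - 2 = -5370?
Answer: -688043/28 ≈ -24573.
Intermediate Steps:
k = -5368 (k = 2 - 5370 = -5368)
d(C, W) = 0 (d(C, W) = (C*W)*0 = 0)
q = -24573 (q = -19062 + (-5368 - 143) = -19062 - 5511 = -24573)
q + 1/(d(136, -49) + t(28)) = -24573 + 1/(0 + 28) = -24573 + 1/28 = -688043/28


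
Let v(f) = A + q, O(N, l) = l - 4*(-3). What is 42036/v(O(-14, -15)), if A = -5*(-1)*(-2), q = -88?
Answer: -21018/49 ≈ -428.94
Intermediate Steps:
O(N, l) = 12 + l (O(N, l) = l + 12 = 12 + l)
A = -10 (A = 5*(-2) = -10)
v(f) = -98 (v(f) = -10 - 88 = -98)
42036/v(O(-14, -15)) = 42036/(-98) = 42036*(-1/98) = -21018/49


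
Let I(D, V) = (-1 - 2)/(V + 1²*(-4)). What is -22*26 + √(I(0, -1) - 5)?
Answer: -572 + I*√110/5 ≈ -572.0 + 2.0976*I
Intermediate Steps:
I(D, V) = -3/(-4 + V) (I(D, V) = -3/(V + 1*(-4)) = -3/(V - 4) = -3/(-4 + V))
-22*26 + √(I(0, -1) - 5) = -22*26 + √(-3/(-4 - 1) - 5) = -572 + √(-3/(-5) - 5) = -572 + √(-3*(-⅕) - 5) = -572 + √(⅗ - 5) = -572 + √(-22/5) = -572 + I*√110/5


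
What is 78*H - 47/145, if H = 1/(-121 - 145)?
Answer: -11906/19285 ≈ -0.61737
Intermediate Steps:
H = -1/266 (H = 1/(-266) = -1/266 ≈ -0.0037594)
78*H - 47/145 = 78*(-1/266) - 47/145 = -39/133 - 47*1/145 = -39/133 - 47/145 = -11906/19285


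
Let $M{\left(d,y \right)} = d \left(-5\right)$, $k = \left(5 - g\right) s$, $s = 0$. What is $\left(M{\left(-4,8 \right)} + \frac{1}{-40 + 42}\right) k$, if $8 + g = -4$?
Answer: $0$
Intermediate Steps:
$g = -12$ ($g = -8 - 4 = -12$)
$k = 0$ ($k = \left(5 - -12\right) 0 = \left(5 + 12\right) 0 = 17 \cdot 0 = 0$)
$M{\left(d,y \right)} = - 5 d$
$\left(M{\left(-4,8 \right)} + \frac{1}{-40 + 42}\right) k = \left(\left(-5\right) \left(-4\right) + \frac{1}{-40 + 42}\right) 0 = \left(20 + \frac{1}{2}\right) 0 = \frac{41}{2} \cdot 0 = 0$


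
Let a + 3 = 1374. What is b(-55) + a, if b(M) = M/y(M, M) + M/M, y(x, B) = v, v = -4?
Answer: 5543/4 ≈ 1385.8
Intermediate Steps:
a = 1371 (a = -3 + 1374 = 1371)
y(x, B) = -4
b(M) = 1 - M/4 (b(M) = M/(-4) + M/M = M*(-¼) + 1 = -M/4 + 1 = 1 - M/4)
b(-55) + a = (1 - ¼*(-55)) + 1371 = (1 + 55/4) + 1371 = 59/4 + 1371 = 5543/4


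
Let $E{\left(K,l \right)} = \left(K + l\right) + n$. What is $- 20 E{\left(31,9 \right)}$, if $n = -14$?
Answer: $-520$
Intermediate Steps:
$E{\left(K,l \right)} = -14 + K + l$ ($E{\left(K,l \right)} = \left(K + l\right) - 14 = -14 + K + l$)
$- 20 E{\left(31,9 \right)} = - 20 \left(-14 + 31 + 9\right) = \left(-20\right) 26 = -520$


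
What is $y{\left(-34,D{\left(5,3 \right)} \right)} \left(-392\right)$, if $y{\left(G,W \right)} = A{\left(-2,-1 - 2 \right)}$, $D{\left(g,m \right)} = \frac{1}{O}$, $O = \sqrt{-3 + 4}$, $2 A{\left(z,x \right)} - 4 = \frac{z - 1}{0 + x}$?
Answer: $-980$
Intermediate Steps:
$A{\left(z,x \right)} = 2 + \frac{-1 + z}{2 x}$ ($A{\left(z,x \right)} = 2 + \frac{\left(z - 1\right) \frac{1}{0 + x}}{2} = 2 + \frac{\left(-1 + z\right) \frac{1}{x}}{2} = 2 + \frac{\frac{1}{x} \left(-1 + z\right)}{2} = 2 + \frac{-1 + z}{2 x}$)
$O = 1$ ($O = \sqrt{1} = 1$)
$D{\left(g,m \right)} = 1$ ($D{\left(g,m \right)} = 1^{-1} = 1$)
$y{\left(G,W \right)} = \frac{5}{2}$ ($y{\left(G,W \right)} = \frac{-1 - 2 + 4 \left(-1 - 2\right)}{2 \left(-1 - 2\right)} = \frac{-1 - 2 + 4 \left(-3\right)}{2 \left(-3\right)} = \frac{1}{2} \left(- \frac{1}{3}\right) \left(-1 - 2 - 12\right) = \frac{1}{2} \left(- \frac{1}{3}\right) \left(-15\right) = \frac{5}{2}$)
$y{\left(-34,D{\left(5,3 \right)} \right)} \left(-392\right) = \frac{5}{2} \left(-392\right) = -980$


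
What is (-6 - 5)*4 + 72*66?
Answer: 4708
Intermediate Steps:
(-6 - 5)*4 + 72*66 = -11*4 + 4752 = -44 + 4752 = 4708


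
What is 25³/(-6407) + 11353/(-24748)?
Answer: -459426171/158560436 ≈ -2.8975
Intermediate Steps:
25³/(-6407) + 11353/(-24748) = 15625*(-1/6407) + 11353*(-1/24748) = -15625/6407 - 11353/24748 = -459426171/158560436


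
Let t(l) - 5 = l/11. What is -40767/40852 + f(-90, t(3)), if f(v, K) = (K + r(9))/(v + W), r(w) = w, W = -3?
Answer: -48118405/41791596 ≈ -1.1514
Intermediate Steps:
t(l) = 5 + l/11
f(v, K) = (9 + K)/(-3 + v) (f(v, K) = (K + 9)/(v - 3) = (9 + K)/(-3 + v))
-40767/40852 + f(-90, t(3)) = -40767/40852 + (9 + (5 + (1/11)*3))/(-3 - 90) = -40767*1/40852 + (9 + (5 + 3/11))/(-93) = -40767/40852 - (9 + 58/11)/93 = -40767/40852 - 1/93*157/11 = -40767/40852 - 157/1023 = -48118405/41791596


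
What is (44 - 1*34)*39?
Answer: 390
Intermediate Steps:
(44 - 1*34)*39 = (44 - 34)*39 = 10*39 = 390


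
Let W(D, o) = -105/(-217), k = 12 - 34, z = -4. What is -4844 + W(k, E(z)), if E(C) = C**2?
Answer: -150149/31 ≈ -4843.5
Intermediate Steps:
k = -22
W(D, o) = 15/31 (W(D, o) = -105*(-1/217) = 15/31)
-4844 + W(k, E(z)) = -4844 + 15/31 = -150149/31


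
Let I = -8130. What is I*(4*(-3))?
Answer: 97560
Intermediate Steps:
I*(4*(-3)) = -32520*(-3) = -8130*(-12) = 97560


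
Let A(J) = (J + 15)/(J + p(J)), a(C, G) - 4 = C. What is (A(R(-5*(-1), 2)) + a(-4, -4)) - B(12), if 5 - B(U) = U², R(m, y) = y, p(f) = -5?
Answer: 400/3 ≈ 133.33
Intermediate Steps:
a(C, G) = 4 + C
A(J) = (15 + J)/(-5 + J) (A(J) = (J + 15)/(J - 5) = (15 + J)/(-5 + J))
B(U) = 5 - U²
(A(R(-5*(-1), 2)) + a(-4, -4)) - B(12) = ((15 + 2)/(-5 + 2) + (4 - 4)) - (5 - 1*12²) = (17/(-3) + 0) - (5 - 1*144) = (-⅓*17 + 0) - (5 - 144) = (-17/3 + 0) - 1*(-139) = -17/3 + 139 = 400/3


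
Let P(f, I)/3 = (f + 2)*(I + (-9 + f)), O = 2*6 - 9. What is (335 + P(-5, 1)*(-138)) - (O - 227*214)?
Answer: 32764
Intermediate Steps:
O = 3 (O = 12 - 9 = 3)
P(f, I) = 3*(2 + f)*(-9 + I + f) (P(f, I) = 3*((f + 2)*(I + (-9 + f))) = 3*((2 + f)*(-9 + I + f)) = 3*(2 + f)*(-9 + I + f))
(335 + P(-5, 1)*(-138)) - (O - 227*214) = (335 + (-54 - 21*(-5) + 3*(-5)**2 + 6*1 + 3*1*(-5))*(-138)) - (3 - 227*214) = (335 + (-54 + 105 + 3*25 + 6 - 15)*(-138)) - (3 - 48578) = (335 + (-54 + 105 + 75 + 6 - 15)*(-138)) - 1*(-48575) = (335 + 117*(-138)) + 48575 = (335 - 16146) + 48575 = -15811 + 48575 = 32764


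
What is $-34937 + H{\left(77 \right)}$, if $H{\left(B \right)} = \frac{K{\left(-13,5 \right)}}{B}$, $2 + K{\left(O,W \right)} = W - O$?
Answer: $- \frac{2690133}{77} \approx -34937.0$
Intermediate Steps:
$K{\left(O,W \right)} = -2 + W - O$ ($K{\left(O,W \right)} = -2 - \left(O - W\right) = -2 + W - O$)
$H{\left(B \right)} = \frac{16}{B}$ ($H{\left(B \right)} = \frac{-2 + 5 - -13}{B} = \frac{-2 + 5 + 13}{B} = \frac{16}{B}$)
$-34937 + H{\left(77 \right)} = -34937 + \frac{16}{77} = - \frac{2690133}{77}$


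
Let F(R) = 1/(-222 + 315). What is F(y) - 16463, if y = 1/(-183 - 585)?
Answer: -1531058/93 ≈ -16463.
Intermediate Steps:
y = -1/768 (y = 1/(-768) = -1/768 ≈ -0.0013021)
F(R) = 1/93
F(y) - 16463 = 1/93 - 16463 = -1531058/93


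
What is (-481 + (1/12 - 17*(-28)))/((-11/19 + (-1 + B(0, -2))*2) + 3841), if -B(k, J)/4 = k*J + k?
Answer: -1121/875160 ≈ -0.0012809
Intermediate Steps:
B(k, J) = -4*k - 4*J*k (B(k, J) = -4*(k*J + k) = -4*(J*k + k) = -4*(k + J*k) = -4*k - 4*J*k)
(-481 + (1/12 - 17*(-28)))/((-11/19 + (-1 + B(0, -2))*2) + 3841) = (-481 + (1/12 - 17*(-28)))/((-11/19 + (-1 - 4*0*(1 - 2))*2) + 3841) = (-481 + (1/12 + 476))/(((1/19)*(-11) + (-1 - 4*0*(-1))*2) + 3841) = (-481 + 5713/12)/((-11/19 + (-1 + 0)*2) + 3841) = -59/(12*((-11/19 - 1*2) + 3841)) = -59/(12*((-11/19 - 2) + 3841)) = -59/(12*(-49/19 + 3841)) = -59/(12*72930/19) = -59/12*19/72930 = -1121/875160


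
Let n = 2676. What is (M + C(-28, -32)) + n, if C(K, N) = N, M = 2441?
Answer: 5085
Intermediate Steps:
(M + C(-28, -32)) + n = (2441 - 32) + 2676 = 2409 + 2676 = 5085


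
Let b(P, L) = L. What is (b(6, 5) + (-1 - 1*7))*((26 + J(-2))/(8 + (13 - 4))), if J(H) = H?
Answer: -72/17 ≈ -4.2353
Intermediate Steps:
(b(6, 5) + (-1 - 1*7))*((26 + J(-2))/(8 + (13 - 4))) = (5 + (-1 - 1*7))*((26 - 2)/(8 + (13 - 4))) = (5 + (-1 - 7))*(24/(8 + 9)) = (5 - 8)*(24/17) = -72/17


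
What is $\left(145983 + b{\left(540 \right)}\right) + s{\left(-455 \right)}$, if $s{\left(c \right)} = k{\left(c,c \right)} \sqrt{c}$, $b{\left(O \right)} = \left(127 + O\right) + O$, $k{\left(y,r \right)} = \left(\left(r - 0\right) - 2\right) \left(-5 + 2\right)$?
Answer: $147190 + 1371 i \sqrt{455} \approx 1.4719 \cdot 10^{5} + 29244.0 i$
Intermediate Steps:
$k{\left(y,r \right)} = 6 - 3 r$ ($k{\left(y,r \right)} = \left(\left(r + 0\right) - 2\right) \left(-3\right) = \left(r - 2\right) \left(-3\right) = \left(-2 + r\right) \left(-3\right) = 6 - 3 r$)
$b{\left(O \right)} = 127 + 2 O$
$s{\left(c \right)} = \sqrt{c} \left(6 - 3 c\right)$ ($s{\left(c \right)} = \left(6 - 3 c\right) \sqrt{c} = \sqrt{c} \left(6 - 3 c\right)$)
$\left(145983 + b{\left(540 \right)}\right) + s{\left(-455 \right)} = \left(145983 + \left(127 + 2 \cdot 540\right)\right) + 3 \sqrt{-455} \left(2 - -455\right) = \left(145983 + \left(127 + 1080\right)\right) + 3 i \sqrt{455} \left(2 + 455\right) = \left(145983 + 1207\right) + 3 i \sqrt{455} \cdot 457 = 147190 + 1371 i \sqrt{455}$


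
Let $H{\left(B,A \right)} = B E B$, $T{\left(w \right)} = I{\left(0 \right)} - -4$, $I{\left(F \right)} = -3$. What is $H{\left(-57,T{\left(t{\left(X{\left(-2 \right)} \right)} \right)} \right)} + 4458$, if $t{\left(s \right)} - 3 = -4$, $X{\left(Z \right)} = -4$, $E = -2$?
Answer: $-2040$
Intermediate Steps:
$t{\left(s \right)} = -1$ ($t{\left(s \right)} = 3 - 4 = -1$)
$T{\left(w \right)} = 1$ ($T{\left(w \right)} = -3 - -4 = -3 + 4 = 1$)
$H{\left(B,A \right)} = - 2 B^{2}$ ($H{\left(B,A \right)} = B \left(-2\right) B = - 2 B B = - 2 B^{2}$)
$H{\left(-57,T{\left(t{\left(X{\left(-2 \right)} \right)} \right)} \right)} + 4458 = - 2 \left(-57\right)^{2} + 4458 = \left(-2\right) 3249 + 4458 = -6498 + 4458 = -2040$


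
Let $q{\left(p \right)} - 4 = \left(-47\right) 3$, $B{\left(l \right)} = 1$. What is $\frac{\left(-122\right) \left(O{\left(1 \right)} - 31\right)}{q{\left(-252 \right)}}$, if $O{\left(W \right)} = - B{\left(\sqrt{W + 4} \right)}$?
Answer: $- \frac{3904}{137} \approx -28.496$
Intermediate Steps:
$q{\left(p \right)} = -137$ ($q{\left(p \right)} = 4 - 141 = -137$)
$O{\left(W \right)} = -1$ ($O{\left(W \right)} = \left(-1\right) 1 = -1$)
$\frac{\left(-122\right) \left(O{\left(1 \right)} - 31\right)}{q{\left(-252 \right)}} = \frac{\left(-122\right) \left(-1 - 31\right)}{-137} = \left(-122\right) \left(-32\right) \left(- \frac{1}{137}\right) = 3904 \left(- \frac{1}{137}\right) = - \frac{3904}{137}$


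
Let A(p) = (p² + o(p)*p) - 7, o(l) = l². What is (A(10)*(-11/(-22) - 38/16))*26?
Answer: -213135/4 ≈ -53284.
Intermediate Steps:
A(p) = -7 + p² + p³ (A(p) = (p² + p²*p) - 7 = (p² + p³) - 7 = -7 + p² + p³)
(A(10)*(-11/(-22) - 38/16))*26 = ((-7 + 10² + 10³)*(-11/(-22) - 38/16))*26 = ((-7 + 100 + 1000)*(-11*(-1/22) - 38*1/16))*26 = (1093*(½ - 19/8))*26 = (1093*(-15/8))*26 = -16395/8*26 = -213135/4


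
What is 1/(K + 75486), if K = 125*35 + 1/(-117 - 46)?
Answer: 163/13017342 ≈ 1.2522e-5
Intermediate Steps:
K = 713124/163 (K = 4375 + 1/(-163) = 4375 - 1/163 = 713124/163 ≈ 4375.0)
1/(K + 75486) = 1/(713124/163 + 75486) = 1/(13017342/163) = 163/13017342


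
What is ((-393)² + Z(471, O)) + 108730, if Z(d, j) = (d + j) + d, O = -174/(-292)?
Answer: 38561753/146 ≈ 2.6412e+5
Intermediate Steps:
O = 87/146 (O = -174*(-1/292) = 87/146 ≈ 0.59589)
Z(d, j) = j + 2*d
((-393)² + Z(471, O)) + 108730 = ((-393)² + (87/146 + 2*471)) + 108730 = (154449 + (87/146 + 942)) + 108730 = (154449 + 137619/146) + 108730 = 22687173/146 + 108730 = 38561753/146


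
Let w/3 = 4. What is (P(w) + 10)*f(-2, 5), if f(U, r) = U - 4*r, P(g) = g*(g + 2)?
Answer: -3916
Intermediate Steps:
w = 12 (w = 3*4 = 12)
P(g) = g*(2 + g)
(P(w) + 10)*f(-2, 5) = (12*(2 + 12) + 10)*(-2 - 4*5) = (12*14 + 10)*(-2 - 20) = (168 + 10)*(-22) = 178*(-22) = -3916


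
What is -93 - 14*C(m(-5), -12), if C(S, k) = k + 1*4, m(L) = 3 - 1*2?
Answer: 19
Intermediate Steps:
m(L) = 1 (m(L) = 3 - 2 = 1)
C(S, k) = 4 + k (C(S, k) = k + 4 = 4 + k)
-93 - 14*C(m(-5), -12) = -93 - 14*(4 - 12) = -93 - 14*(-8) = -93 + 112 = 19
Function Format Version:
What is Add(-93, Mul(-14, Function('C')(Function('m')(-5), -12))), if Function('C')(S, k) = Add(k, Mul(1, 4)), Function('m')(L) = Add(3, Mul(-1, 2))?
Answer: 19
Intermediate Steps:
Function('m')(L) = 1 (Function('m')(L) = Add(3, -2) = 1)
Function('C')(S, k) = Add(4, k) (Function('C')(S, k) = Add(k, 4) = Add(4, k))
Add(-93, Mul(-14, Function('C')(Function('m')(-5), -12))) = Add(-93, Mul(-14, Add(4, -12))) = Add(-93, Mul(-14, -8)) = Add(-93, 112) = 19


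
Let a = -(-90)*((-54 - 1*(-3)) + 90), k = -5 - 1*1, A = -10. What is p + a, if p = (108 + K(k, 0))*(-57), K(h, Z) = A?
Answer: -2076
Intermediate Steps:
k = -6 (k = -5 - 1 = -6)
K(h, Z) = -10
a = 3510 (a = -(-90)*((-54 + 3) + 90) = -(-90)*(-51 + 90) = -(-90)*39 = -1*(-3510) = 3510)
p = -5586 (p = (108 - 10)*(-57) = 98*(-57) = -5586)
p + a = -5586 + 3510 = -2076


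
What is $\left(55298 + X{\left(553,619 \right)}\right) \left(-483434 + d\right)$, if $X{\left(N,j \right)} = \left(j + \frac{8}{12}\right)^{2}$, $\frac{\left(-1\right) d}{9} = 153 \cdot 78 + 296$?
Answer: $- \frac{2346455454752}{9} \approx -2.6072 \cdot 10^{11}$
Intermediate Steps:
$d = -110070$ ($d = - 9 \left(153 \cdot 78 + 296\right) = - 9 \left(11934 + 296\right) = \left(-9\right) 12230 = -110070$)
$X{\left(N,j \right)} = \left(\frac{2}{3} + j\right)^{2}$ ($X{\left(N,j \right)} = \left(j + 8 \cdot \frac{1}{12}\right)^{2} = \left(j + \frac{2}{3}\right)^{2} = \left(\frac{2}{3} + j\right)^{2}$)
$\left(55298 + X{\left(553,619 \right)}\right) \left(-483434 + d\right) = \left(55298 + \frac{\left(2 + 3 \cdot 619\right)^{2}}{9}\right) \left(-483434 - 110070\right) = \left(55298 + \frac{\left(2 + 1857\right)^{2}}{9}\right) \left(-593504\right) = \left(55298 + \frac{1859^{2}}{9}\right) \left(-593504\right) = \left(55298 + \frac{1}{9} \cdot 3455881\right) \left(-593504\right) = \left(55298 + \frac{3455881}{9}\right) \left(-593504\right) = \frac{3953563}{9} \left(-593504\right) = - \frac{2346455454752}{9}$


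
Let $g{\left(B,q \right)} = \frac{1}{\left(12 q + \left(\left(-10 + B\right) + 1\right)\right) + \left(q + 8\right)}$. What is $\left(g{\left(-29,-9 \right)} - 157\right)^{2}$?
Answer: $\frac{532686400}{21609} \approx 24651.0$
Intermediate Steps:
$g{\left(B,q \right)} = \frac{1}{-1 + B + 13 q}$ ($g{\left(B,q \right)} = \frac{1}{\left(12 q + \left(-9 + B\right)\right) + \left(8 + q\right)} = \frac{1}{\left(-9 + B + 12 q\right) + \left(8 + q\right)} = \frac{1}{-1 + B + 13 q}$)
$\left(g{\left(-29,-9 \right)} - 157\right)^{2} = \left(\frac{1}{-1 - 29 + 13 \left(-9\right)} - 157\right)^{2} = \left(\frac{1}{-1 - 29 - 117} - 157\right)^{2} = \left(\frac{1}{-147} - 157\right)^{2} = \left(- \frac{1}{147} - 157\right)^{2} = \left(- \frac{23080}{147}\right)^{2} = \frac{532686400}{21609}$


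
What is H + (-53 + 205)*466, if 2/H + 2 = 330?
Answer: 11616449/164 ≈ 70832.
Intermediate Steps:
H = 1/164 (H = 2/(-2 + 330) = 2/328 = 2*(1/328) = 1/164 ≈ 0.0060976)
H + (-53 + 205)*466 = 1/164 + (-53 + 205)*466 = 1/164 + 152*466 = 1/164 + 70832 = 11616449/164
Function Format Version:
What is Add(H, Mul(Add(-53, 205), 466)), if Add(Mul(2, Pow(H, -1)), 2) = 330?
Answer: Rational(11616449, 164) ≈ 70832.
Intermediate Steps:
H = Rational(1, 164) (H = Mul(2, Pow(Add(-2, 330), -1)) = Mul(2, Pow(328, -1)) = Mul(2, Rational(1, 328)) = Rational(1, 164) ≈ 0.0060976)
Add(H, Mul(Add(-53, 205), 466)) = Add(Rational(1, 164), Mul(Add(-53, 205), 466)) = Add(Rational(1, 164), Mul(152, 466)) = Add(Rational(1, 164), 70832) = Rational(11616449, 164)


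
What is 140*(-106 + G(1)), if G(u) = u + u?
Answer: -14560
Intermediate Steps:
G(u) = 2*u
140*(-106 + G(1)) = 140*(-106 + 2*1) = 140*(-106 + 2) = 140*(-104) = -14560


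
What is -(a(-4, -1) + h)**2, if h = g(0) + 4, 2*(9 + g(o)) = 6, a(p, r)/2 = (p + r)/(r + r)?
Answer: -9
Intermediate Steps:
a(p, r) = (p + r)/r (a(p, r) = 2*((p + r)/(r + r)) = 2*((p + r)/((2*r))) = 2*((p + r)*(1/(2*r))) = 2*((p + r)/(2*r)) = (p + r)/r)
g(o) = -6 (g(o) = -9 + (1/2)*6 = -9 + 3 = -6)
h = -2 (h = -6 + 4 = -2)
-(a(-4, -1) + h)**2 = -((-4 - 1)/(-1) - 2)**2 = -(-1*(-5) - 2)**2 = -(5 - 2)**2 = -1*3**2 = -1*9 = -9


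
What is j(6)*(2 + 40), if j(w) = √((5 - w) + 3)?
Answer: 42*√2 ≈ 59.397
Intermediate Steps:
j(w) = √(8 - w)
j(6)*(2 + 40) = √(8 - 1*6)*(2 + 40) = √(8 - 6)*42 = √2*42 = 42*√2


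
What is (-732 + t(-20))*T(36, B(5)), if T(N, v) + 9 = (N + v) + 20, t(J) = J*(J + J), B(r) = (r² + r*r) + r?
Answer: 6936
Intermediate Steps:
B(r) = r + 2*r² (B(r) = (r² + r²) + r = 2*r² + r = r + 2*r²)
t(J) = 2*J² (t(J) = J*(2*J) = 2*J²)
T(N, v) = 11 + N + v (T(N, v) = -9 + ((N + v) + 20) = -9 + (20 + N + v) = 11 + N + v)
(-732 + t(-20))*T(36, B(5)) = (-732 + 2*(-20)²)*(11 + 36 + 5*(1 + 2*5)) = (-732 + 2*400)*(11 + 36 + 5*(1 + 10)) = (-732 + 800)*(11 + 36 + 5*11) = 68*(11 + 36 + 55) = 68*102 = 6936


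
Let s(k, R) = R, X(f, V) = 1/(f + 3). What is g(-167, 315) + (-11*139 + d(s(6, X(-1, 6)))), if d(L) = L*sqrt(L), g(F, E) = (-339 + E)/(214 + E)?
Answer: -808865/529 + sqrt(2)/4 ≈ -1528.7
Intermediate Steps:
X(f, V) = 1/(3 + f)
g(F, E) = (-339 + E)/(214 + E)
d(L) = L**(3/2)
g(-167, 315) + (-11*139 + d(s(6, X(-1, 6)))) = (-339 + 315)/(214 + 315) + (-11*139 + (1/(3 - 1))**(3/2)) = -24/529 + (-1529 + (1/2)**(3/2)) = (1/529)*(-24) + (-1529 + (1/2)**(3/2)) = -24/529 + (-1529 + sqrt(2)/4) = -808865/529 + sqrt(2)/4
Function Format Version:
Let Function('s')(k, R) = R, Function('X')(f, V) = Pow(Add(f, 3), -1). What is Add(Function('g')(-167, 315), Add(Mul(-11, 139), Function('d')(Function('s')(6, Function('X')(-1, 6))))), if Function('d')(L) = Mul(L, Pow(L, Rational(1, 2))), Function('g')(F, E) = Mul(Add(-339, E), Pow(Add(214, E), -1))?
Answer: Add(Rational(-808865, 529), Mul(Rational(1, 4), Pow(2, Rational(1, 2)))) ≈ -1528.7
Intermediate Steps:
Function('X')(f, V) = Pow(Add(3, f), -1)
Function('g')(F, E) = Mul(Pow(Add(214, E), -1), Add(-339, E))
Function('d')(L) = Pow(L, Rational(3, 2))
Add(Function('g')(-167, 315), Add(Mul(-11, 139), Function('d')(Function('s')(6, Function('X')(-1, 6))))) = Add(Mul(Pow(Add(214, 315), -1), Add(-339, 315)), Add(Mul(-11, 139), Pow(Pow(Add(3, -1), -1), Rational(3, 2)))) = Add(Mul(Pow(529, -1), -24), Add(-1529, Pow(Pow(2, -1), Rational(3, 2)))) = Add(Mul(Rational(1, 529), -24), Add(-1529, Pow(Rational(1, 2), Rational(3, 2)))) = Add(Rational(-24, 529), Add(-1529, Mul(Rational(1, 4), Pow(2, Rational(1, 2))))) = Add(Rational(-808865, 529), Mul(Rational(1, 4), Pow(2, Rational(1, 2))))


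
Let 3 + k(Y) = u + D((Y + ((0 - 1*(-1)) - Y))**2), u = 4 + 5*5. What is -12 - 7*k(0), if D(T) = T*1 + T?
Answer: -208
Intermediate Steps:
u = 29 (u = 4 + 25 = 29)
D(T) = 2*T (D(T) = T + T = 2*T)
k(Y) = 28 (k(Y) = -3 + (29 + 2*(Y + ((0 - 1*(-1)) - Y))**2) = -3 + (29 + 2*(Y + ((0 + 1) - Y))**2) = -3 + (29 + 2*(Y + (1 - Y))**2) = -3 + (29 + 2*1**2) = -3 + (29 + 2*1) = -3 + (29 + 2) = -3 + 31 = 28)
-12 - 7*k(0) = -12 - 7*28 = -12 - 196 = -208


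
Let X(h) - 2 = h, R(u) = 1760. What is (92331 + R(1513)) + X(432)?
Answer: 94525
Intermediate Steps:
X(h) = 2 + h
(92331 + R(1513)) + X(432) = (92331 + 1760) + (2 + 432) = 94091 + 434 = 94525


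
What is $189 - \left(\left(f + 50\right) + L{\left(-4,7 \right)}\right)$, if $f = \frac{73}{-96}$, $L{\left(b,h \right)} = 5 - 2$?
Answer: $\frac{13129}{96} \approx 136.76$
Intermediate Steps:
$L{\left(b,h \right)} = 3$ ($L{\left(b,h \right)} = 5 - 2 = 3$)
$f = - \frac{73}{96}$ ($f = 73 \left(- \frac{1}{96}\right) = - \frac{73}{96} \approx -0.76042$)
$189 - \left(\left(f + 50\right) + L{\left(-4,7 \right)}\right) = 189 - \left(\left(- \frac{73}{96} + 50\right) + 3\right) = 189 - \left(\frac{4727}{96} + 3\right) = 189 - \frac{5015}{96} = \frac{13129}{96}$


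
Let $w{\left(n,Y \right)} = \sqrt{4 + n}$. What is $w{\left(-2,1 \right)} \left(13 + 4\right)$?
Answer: $17 \sqrt{2} \approx 24.042$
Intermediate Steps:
$w{\left(-2,1 \right)} \left(13 + 4\right) = \sqrt{4 - 2} \left(13 + 4\right) = \sqrt{2} \cdot 17 = 17 \sqrt{2}$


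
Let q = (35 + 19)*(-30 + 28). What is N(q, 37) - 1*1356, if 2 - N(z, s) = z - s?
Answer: -1209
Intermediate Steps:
q = -108 (q = 54*(-2) = -108)
N(z, s) = 2 + s - z (N(z, s) = 2 - (z - s) = 2 + (s - z) = 2 + s - z)
N(q, 37) - 1*1356 = (2 + 37 - 1*(-108)) - 1*1356 = (2 + 37 + 108) - 1356 = 147 - 1356 = -1209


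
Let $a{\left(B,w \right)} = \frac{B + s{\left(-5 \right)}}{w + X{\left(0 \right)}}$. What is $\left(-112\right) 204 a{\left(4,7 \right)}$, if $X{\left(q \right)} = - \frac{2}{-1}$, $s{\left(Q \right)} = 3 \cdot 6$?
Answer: $- \frac{167552}{3} \approx -55851.0$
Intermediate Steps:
$s{\left(Q \right)} = 18$
$X{\left(q \right)} = 2$ ($X{\left(q \right)} = \left(-2\right) \left(-1\right) = 2$)
$a{\left(B,w \right)} = \frac{18 + B}{2 + w}$ ($a{\left(B,w \right)} = \frac{B + 18}{w + 2} = \frac{18 + B}{2 + w}$)
$\left(-112\right) 204 a{\left(4,7 \right)} = \left(-112\right) 204 \frac{18 + 4}{2 + 7} = - 22848 \cdot \frac{1}{9} \cdot 22 = \left(-22848\right) \frac{22}{9} = - \frac{167552}{3}$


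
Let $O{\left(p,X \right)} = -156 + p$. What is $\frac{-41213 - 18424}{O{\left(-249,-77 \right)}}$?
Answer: $\frac{19879}{135} \approx 147.25$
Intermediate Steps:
$\frac{-41213 - 18424}{O{\left(-249,-77 \right)}} = \frac{-41213 - 18424}{-156 - 249} = - \frac{59637}{-405} = \left(-59637\right) \left(- \frac{1}{405}\right) = \frac{19879}{135}$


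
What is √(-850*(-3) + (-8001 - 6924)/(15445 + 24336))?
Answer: 15*√17932678085/39781 ≈ 50.494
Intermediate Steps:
√(-850*(-3) + (-8001 - 6924)/(15445 + 24336)) = √(2550 - 14925/39781) = √(101426625/39781) = 15*√17932678085/39781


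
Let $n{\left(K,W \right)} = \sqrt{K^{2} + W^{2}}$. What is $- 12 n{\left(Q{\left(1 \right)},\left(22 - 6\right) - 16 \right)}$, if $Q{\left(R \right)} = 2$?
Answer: $-24$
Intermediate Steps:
$- 12 n{\left(Q{\left(1 \right)},\left(22 - 6\right) - 16 \right)} = - 12 \sqrt{2^{2} + \left(\left(22 - 6\right) - 16\right)^{2}} = - 12 \sqrt{4 + \left(16 - 16\right)^{2}} = - 12 \sqrt{4 + 0^{2}} = - 12 \sqrt{4 + 0} = - 12 \sqrt{4} = \left(-12\right) 2 = -24$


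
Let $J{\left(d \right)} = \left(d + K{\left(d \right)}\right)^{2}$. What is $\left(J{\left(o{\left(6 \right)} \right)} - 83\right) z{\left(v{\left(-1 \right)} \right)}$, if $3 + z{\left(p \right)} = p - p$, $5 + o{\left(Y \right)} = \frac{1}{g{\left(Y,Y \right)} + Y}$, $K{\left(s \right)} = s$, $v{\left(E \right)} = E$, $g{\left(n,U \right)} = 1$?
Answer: $- \frac{1671}{49} \approx -34.102$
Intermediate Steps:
$o{\left(Y \right)} = -5 + \frac{1}{1 + Y}$
$J{\left(d \right)} = 4 d^{2}$ ($J{\left(d \right)} = \left(d + d\right)^{2} = \left(2 d\right)^{2} = 4 d^{2}$)
$z{\left(p \right)} = -3$ ($z{\left(p \right)} = -3 + \left(p - p\right) = -3 + 0 = -3$)
$\left(J{\left(o{\left(6 \right)} \right)} - 83\right) z{\left(v{\left(-1 \right)} \right)} = \left(4 \left(\frac{-4 - 30}{1 + 6}\right)^{2} - 83\right) \left(-3\right) = \left(4 \left(\frac{-4 - 30}{7}\right)^{2} - 83\right) \left(-3\right) = \left(4 \left(\frac{1}{7} \left(-34\right)\right)^{2} - 83\right) \left(-3\right) = \left(4 \left(- \frac{34}{7}\right)^{2} - 83\right) \left(-3\right) = \left(4 \cdot \frac{1156}{49} - 83\right) \left(-3\right) = \left(\frac{4624}{49} - 83\right) \left(-3\right) = \frac{557}{49} \left(-3\right) = - \frac{1671}{49}$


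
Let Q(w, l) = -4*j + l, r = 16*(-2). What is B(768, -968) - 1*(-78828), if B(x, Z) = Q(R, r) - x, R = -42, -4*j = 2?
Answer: 78030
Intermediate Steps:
j = -½ (j = -¼*2 = -½ ≈ -0.50000)
r = -32
Q(w, l) = 2 + l (Q(w, l) = -4*(-½) + l = 2 + l)
B(x, Z) = -30 - x (B(x, Z) = (2 - 32) - x = -30 - x)
B(768, -968) - 1*(-78828) = (-30 - 1*768) - 1*(-78828) = (-30 - 768) + 78828 = -798 + 78828 = 78030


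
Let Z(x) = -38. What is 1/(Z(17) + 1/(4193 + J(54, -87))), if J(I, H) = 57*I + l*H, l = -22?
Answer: -9185/349029 ≈ -0.026316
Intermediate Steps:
J(I, H) = -22*H + 57*I (J(I, H) = 57*I - 22*H = -22*H + 57*I)
1/(Z(17) + 1/(4193 + J(54, -87))) = 1/(-38 + 1/(4193 + (-22*(-87) + 57*54))) = 1/(-38 + 1/(4193 + (1914 + 3078))) = 1/(-38 + 1/(4193 + 4992)) = 1/(-38 + 1/9185) = 1/(-349029/9185) = -9185/349029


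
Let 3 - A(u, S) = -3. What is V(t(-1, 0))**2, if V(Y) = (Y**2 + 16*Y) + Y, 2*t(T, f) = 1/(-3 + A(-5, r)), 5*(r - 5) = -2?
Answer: 10609/1296 ≈ 8.1860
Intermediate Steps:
r = 23/5 (r = 5 + (1/5)*(-2) = 5 - 2/5 = 23/5 ≈ 4.6000)
A(u, S) = 6 (A(u, S) = 3 - 1*(-3) = 3 + 3 = 6)
t(T, f) = 1/6 (t(T, f) = 1/(2*(-3 + 6)) = (1/2)/3 = (1/2)*(1/3) = 1/6)
V(Y) = Y**2 + 17*Y
V(t(-1, 0))**2 = ((17 + 1/6)/6)**2 = ((1/6)*(103/6))**2 = (103/36)**2 = 10609/1296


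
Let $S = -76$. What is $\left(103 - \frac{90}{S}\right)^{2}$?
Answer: $\frac{15673681}{1444} \approx 10854.0$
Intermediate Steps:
$\left(103 - \frac{90}{S}\right)^{2} = \left(103 - \frac{90}{-76}\right)^{2} = \left(103 - - \frac{45}{38}\right)^{2} = \left(103 + \frac{45}{38}\right)^{2} = \left(\frac{3959}{38}\right)^{2} = \frac{15673681}{1444}$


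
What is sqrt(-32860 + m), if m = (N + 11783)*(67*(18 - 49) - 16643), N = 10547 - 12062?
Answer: 2*I*sqrt(48062455) ≈ 13865.0*I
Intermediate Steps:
N = -1515
m = -192216960 (m = (-1515 + 11783)*(67*(18 - 49) - 16643) = 10268*(67*(-31) - 16643) = 10268*(-2077 - 16643) = 10268*(-18720) = -192216960)
sqrt(-32860 + m) = sqrt(-32860 - 192216960) = sqrt(-192249820) = 2*I*sqrt(48062455)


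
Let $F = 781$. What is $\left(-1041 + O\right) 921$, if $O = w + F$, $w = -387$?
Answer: $-595887$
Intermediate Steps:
$O = 394$ ($O = -387 + 781 = 394$)
$\left(-1041 + O\right) 921 = \left(-1041 + 394\right) 921 = \left(-647\right) 921 = -595887$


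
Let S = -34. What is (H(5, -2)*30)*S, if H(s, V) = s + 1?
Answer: -6120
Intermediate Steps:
H(s, V) = 1 + s
(H(5, -2)*30)*S = ((1 + 5)*30)*(-34) = (6*30)*(-34) = 180*(-34) = -6120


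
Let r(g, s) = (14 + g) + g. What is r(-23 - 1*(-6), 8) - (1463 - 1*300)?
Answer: -1183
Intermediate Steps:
r(g, s) = 14 + 2*g
r(-23 - 1*(-6), 8) - (1463 - 1*300) = (14 + 2*(-23 - 1*(-6))) - (1463 - 1*300) = (14 + 2*(-23 + 6)) - (1463 - 300) = (14 + 2*(-17)) - 1*1163 = (14 - 34) - 1163 = -20 - 1163 = -1183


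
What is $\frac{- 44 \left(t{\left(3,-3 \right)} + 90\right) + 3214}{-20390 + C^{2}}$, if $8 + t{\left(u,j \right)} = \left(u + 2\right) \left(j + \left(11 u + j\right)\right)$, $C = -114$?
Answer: $\frac{3167}{3697} \approx 0.85664$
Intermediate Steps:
$t{\left(u,j \right)} = -8 + \left(2 + u\right) \left(2 j + 11 u\right)$ ($t{\left(u,j \right)} = -8 + \left(u + 2\right) \left(j + \left(11 u + j\right)\right) = -8 + \left(2 + u\right) \left(j + \left(j + 11 u\right)\right) = -8 + \left(2 + u\right) \left(2 j + 11 u\right)$)
$\frac{- 44 \left(t{\left(3,-3 \right)} + 90\right) + 3214}{-20390 + C^{2}} = \frac{- 44 \left(\left(-8 + 4 \left(-3\right) + 11 \cdot 3^{2} + 22 \cdot 3 + 2 \left(-3\right) 3\right) + 90\right) + 3214}{-20390 + \left(-114\right)^{2}} = \frac{- 44 \left(\left(-8 - 12 + 11 \cdot 9 + 66 - 18\right) + 90\right) + 3214}{-20390 + 12996} = \frac{- 44 \left(\left(-8 - 12 + 99 + 66 - 18\right) + 90\right) + 3214}{-7394} = \left(- 44 \left(127 + 90\right) + 3214\right) \left(- \frac{1}{7394}\right) = \left(\left(-44\right) 217 + 3214\right) \left(- \frac{1}{7394}\right) = \left(-9548 + 3214\right) \left(- \frac{1}{7394}\right) = \left(-6334\right) \left(- \frac{1}{7394}\right) = \frac{3167}{3697}$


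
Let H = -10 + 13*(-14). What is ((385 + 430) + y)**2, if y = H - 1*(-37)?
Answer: 435600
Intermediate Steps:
H = -192 (H = -10 - 182 = -192)
y = -155 (y = -192 - 1*(-37) = -192 + 37 = -155)
((385 + 430) + y)**2 = ((385 + 430) - 155)**2 = (815 - 155)**2 = 660**2 = 435600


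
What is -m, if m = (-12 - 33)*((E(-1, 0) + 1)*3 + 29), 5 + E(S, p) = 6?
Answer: 1575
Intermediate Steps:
E(S, p) = 1 (E(S, p) = -5 + 6 = 1)
m = -1575 (m = (-12 - 33)*((1 + 1)*3 + 29) = -45*(2*3 + 29) = -45*(6 + 29) = -45*35 = -1575)
-m = -1*(-1575) = 1575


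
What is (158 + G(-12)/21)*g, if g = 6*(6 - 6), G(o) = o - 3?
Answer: 0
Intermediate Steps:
G(o) = -3 + o
g = 0 (g = 6*0 = 0)
(158 + G(-12)/21)*g = (158 + (-3 - 12)/21)*0 = (158 - 15*1/21)*0 = (158 - 5/7)*0 = (1101/7)*0 = 0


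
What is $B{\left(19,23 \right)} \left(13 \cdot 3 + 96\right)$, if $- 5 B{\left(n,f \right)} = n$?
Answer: $-513$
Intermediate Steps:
$B{\left(n,f \right)} = - \frac{n}{5}$
$B{\left(19,23 \right)} \left(13 \cdot 3 + 96\right) = \left(- \frac{1}{5}\right) 19 \left(13 \cdot 3 + 96\right) = - \frac{19 \left(39 + 96\right)}{5} = \left(- \frac{19}{5}\right) 135 = -513$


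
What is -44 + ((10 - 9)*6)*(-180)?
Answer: -1124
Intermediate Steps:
-44 + ((10 - 9)*6)*(-180) = -44 + (1*6)*(-180) = -44 + 6*(-180) = -44 - 1080 = -1124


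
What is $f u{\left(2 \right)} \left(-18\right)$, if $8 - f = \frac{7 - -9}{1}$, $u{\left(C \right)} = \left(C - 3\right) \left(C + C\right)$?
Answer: $-576$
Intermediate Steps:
$u{\left(C \right)} = 2 C \left(-3 + C\right)$ ($u{\left(C \right)} = \left(-3 + C\right) 2 C = 2 C \left(-3 + C\right)$)
$f = -8$ ($f = 8 - \frac{7 - -9}{1} = 8 - \left(7 + 9\right) 1 = 8 - 16 \cdot 1 = 8 - 16 = -8$)
$f u{\left(2 \right)} \left(-18\right) = - 8 \cdot 2 \cdot 2 \left(-3 + 2\right) \left(-18\right) = - 8 \cdot 2 \cdot 2 \left(-1\right) \left(-18\right) = \left(-8\right) \left(-4\right) \left(-18\right) = 32 \left(-18\right) = -576$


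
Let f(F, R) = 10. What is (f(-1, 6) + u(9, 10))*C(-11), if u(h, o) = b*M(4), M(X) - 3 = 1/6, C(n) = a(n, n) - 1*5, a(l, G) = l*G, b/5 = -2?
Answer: -7540/3 ≈ -2513.3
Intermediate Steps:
b = -10 (b = 5*(-2) = -10)
a(l, G) = G*l
C(n) = -5 + n**2 (C(n) = n*n - 1*5 = n**2 - 5 = -5 + n**2)
M(X) = 19/6 (M(X) = 3 + 1/6 = 19/6)
u(h, o) = -95/3 (u(h, o) = -10*19/6 = -95/3)
(f(-1, 6) + u(9, 10))*C(-11) = (10 - 95/3)*(-5 + (-11)**2) = -65*(-5 + 121)/3 = -65/3*116 = -7540/3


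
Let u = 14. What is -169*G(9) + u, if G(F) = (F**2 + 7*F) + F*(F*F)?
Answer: -147523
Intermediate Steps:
G(F) = F**2 + F**3 + 7*F (G(F) = (F**2 + 7*F) + F*F**2 = (F**2 + 7*F) + F**3 = F**2 + F**3 + 7*F)
-169*G(9) + u = -1521*(7 + 9 + 9**2) + 14 = -1521*(7 + 9 + 81) + 14 = -1521*97 + 14 = -169*873 + 14 = -147537 + 14 = -147523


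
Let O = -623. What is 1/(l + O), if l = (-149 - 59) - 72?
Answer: -1/903 ≈ -0.0011074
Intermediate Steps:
l = -280 (l = -208 - 72 = -280)
1/(l + O) = 1/(-280 - 623) = 1/(-903) = -1/903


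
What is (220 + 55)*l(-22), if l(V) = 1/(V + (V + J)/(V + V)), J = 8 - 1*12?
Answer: -6050/471 ≈ -12.845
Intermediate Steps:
J = -4 (J = 8 - 12 = -4)
l(V) = 1/(V + (-4 + V)/(2*V)) (l(V) = 1/(V + (V - 4)/(V + V)) = 1/(V + (-4 + V)/((2*V))) = 1/(V + (-4 + V)*(1/(2*V))) = 1/(V + (-4 + V)/(2*V)))
(220 + 55)*l(-22) = (220 + 55)*(2*(-22)/(-4 - 22 + 2*(-22)²)) = 275*(2*(-22)/(-4 - 22 + 2*484)) = 275*(2*(-22)/(-4 - 22 + 968)) = 275*(2*(-22)/942) = 275*(2*(-22)*(1/942)) = 275*(-22/471) = -6050/471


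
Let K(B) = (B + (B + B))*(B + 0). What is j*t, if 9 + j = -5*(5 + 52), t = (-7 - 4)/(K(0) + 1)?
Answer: 3234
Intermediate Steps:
K(B) = 3*B² (K(B) = (B + 2*B)*B = (3*B)*B = 3*B²)
t = -11 (t = (-7 - 4)/(3*0² + 1) = -11/(3*0 + 1) = -11/(0 + 1) = -11/1 = -11*1 = -11)
j = -294 (j = -9 - 5*(5 + 52) = -9 - 5*57 = -9 - 285 = -294)
j*t = -294*(-11) = 3234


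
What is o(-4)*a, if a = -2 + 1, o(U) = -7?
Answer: 7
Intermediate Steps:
a = -1
o(-4)*a = -7*(-1) = 7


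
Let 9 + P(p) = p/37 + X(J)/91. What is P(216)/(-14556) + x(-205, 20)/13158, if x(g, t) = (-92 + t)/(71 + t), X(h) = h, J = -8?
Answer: 5845045/35826348012 ≈ 0.00016315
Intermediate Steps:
P(p) = -827/91 + p/37 (P(p) = -9 + (p/37 - 8/91) = -9 + (-8/91 + p/37) = -827/91 + p/37)
x(g, t) = (-92 + t)/(71 + t)
P(216)/(-14556) + x(-205, 20)/13158 = (-827/91 + (1/37)*216)/(-14556) + ((-92 + 20)/(71 + 20))/13158 = (-827/91 + 216/37)*(-1/14556) + (-72/91)*(1/13158) = -10943/3367*(-1/14556) + ((1/91)*(-72))*(1/13158) = 10943/49010052 - 72/91*1/13158 = 10943/49010052 - 4/66521 = 5845045/35826348012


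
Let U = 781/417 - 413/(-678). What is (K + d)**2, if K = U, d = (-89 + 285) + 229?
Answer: 180335919224241/986839396 ≈ 1.8274e+5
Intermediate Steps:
U = 77971/31414 (U = 781*(1/417) - 413*(-1/678) = 781/417 + 413/678 = 77971/31414 ≈ 2.4820)
d = 425 (d = 196 + 229 = 425)
K = 77971/31414 ≈ 2.4820
(K + d)**2 = (77971/31414 + 425)**2 = (13428921/31414)**2 = 180335919224241/986839396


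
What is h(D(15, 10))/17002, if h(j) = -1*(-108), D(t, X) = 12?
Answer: 54/8501 ≈ 0.0063522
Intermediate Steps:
h(j) = 108
h(D(15, 10))/17002 = 108/17002 = 108*(1/17002) = 54/8501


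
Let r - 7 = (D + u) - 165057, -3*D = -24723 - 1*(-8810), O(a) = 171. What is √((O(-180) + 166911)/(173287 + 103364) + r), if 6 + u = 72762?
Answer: 3*I*√9132750893829/30739 ≈ 294.94*I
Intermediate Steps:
D = 15913/3 (D = -(-24723 - 1*(-8810))/3 = -(-24723 + 8810)/3 = -⅓*(-15913) = 15913/3 ≈ 5304.3)
u = 72756 (u = -6 + 72762 = 72756)
r = -260969/3 (r = 7 + ((15913/3 + 72756) - 165057) = 7 + (234181/3 - 165057) = 7 - 260990/3 = -260969/3 ≈ -86990.)
√((O(-180) + 166911)/(173287 + 103364) + r) = √((171 + 166911)/(173287 + 103364) - 260969/3) = √(167082/276651 - 260969/3) = √(167082*(1/276651) - 260969/3) = √(55694/92217 - 260969/3) = √(-2673956799/30739) = 3*I*√9132750893829/30739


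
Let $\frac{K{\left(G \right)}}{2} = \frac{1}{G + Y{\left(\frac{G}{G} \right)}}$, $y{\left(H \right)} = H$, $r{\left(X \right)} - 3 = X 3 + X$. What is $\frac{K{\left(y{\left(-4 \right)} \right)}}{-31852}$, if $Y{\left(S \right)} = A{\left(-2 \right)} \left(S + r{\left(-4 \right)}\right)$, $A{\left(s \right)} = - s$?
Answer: $\frac{1}{445928} \approx 2.2425 \cdot 10^{-6}$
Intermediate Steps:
$r{\left(X \right)} = 3 + 4 X$ ($r{\left(X \right)} = 3 + \left(X 3 + X\right) = 3 + \left(3 X + X\right) = 3 + 4 X$)
$Y{\left(S \right)} = -26 + 2 S$ ($Y{\left(S \right)} = \left(-1\right) \left(-2\right) \left(S + \left(3 + 4 \left(-4\right)\right)\right) = 2 \left(S + \left(3 - 16\right)\right) = 2 \left(S - 13\right) = 2 \left(-13 + S\right) = -26 + 2 S$)
$K{\left(G \right)} = \frac{2}{-24 + G}$ ($K{\left(G \right)} = \frac{2}{G - \left(26 - 2 \frac{G}{G}\right)} = \frac{2}{G + \left(-26 + 2 \cdot 1\right)} = \frac{2}{G + \left(-26 + 2\right)} = \frac{2}{G - 24} = \frac{2}{-24 + G}$)
$\frac{K{\left(y{\left(-4 \right)} \right)}}{-31852} = \frac{2 \frac{1}{-24 - 4}}{-31852} = \frac{2}{-28} \left(- \frac{1}{31852}\right) = 2 \left(- \frac{1}{28}\right) \left(- \frac{1}{31852}\right) = \left(- \frac{1}{14}\right) \left(- \frac{1}{31852}\right) = \frac{1}{445928}$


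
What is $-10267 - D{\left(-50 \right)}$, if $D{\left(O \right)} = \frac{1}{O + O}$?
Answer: $- \frac{1026699}{100} \approx -10267.0$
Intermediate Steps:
$D{\left(O \right)} = \frac{1}{2 O}$
$-10267 - D{\left(-50 \right)} = -10267 - \frac{1}{2 \left(-50\right)} = -10267 - \frac{1}{2} \left(- \frac{1}{50}\right) = -10267 - - \frac{1}{100} = -10267 + \frac{1}{100} = - \frac{1026699}{100}$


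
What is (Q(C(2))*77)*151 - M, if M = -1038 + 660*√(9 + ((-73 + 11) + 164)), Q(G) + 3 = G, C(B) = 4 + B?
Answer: 35919 - 660*√111 ≈ 28965.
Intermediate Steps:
Q(G) = -3 + G
M = -1038 + 660*√111 (M = -1038 + 660*√(9 + (-62 + 164)) = -1038 + 660*√(9 + 102) = -1038 + 660*√111 ≈ 5915.5)
(Q(C(2))*77)*151 - M = ((-3 + (4 + 2))*77)*151 - (-1038 + 660*√111) = ((-3 + 6)*77)*151 + (1038 - 660*√111) = (3*77)*151 + (1038 - 660*√111) = 231*151 + (1038 - 660*√111) = 34881 + (1038 - 660*√111) = 35919 - 660*√111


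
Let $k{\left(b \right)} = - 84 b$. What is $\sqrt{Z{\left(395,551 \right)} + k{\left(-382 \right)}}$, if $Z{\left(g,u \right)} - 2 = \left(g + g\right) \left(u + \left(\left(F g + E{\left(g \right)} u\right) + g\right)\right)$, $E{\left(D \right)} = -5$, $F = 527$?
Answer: $\sqrt{163053330} \approx 12769.0$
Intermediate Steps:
$Z{\left(g,u \right)} = 2 + 2 g \left(- 4 u + 528 g\right)$ ($Z{\left(g,u \right)} = 2 + \left(g + g\right) \left(u + \left(\left(527 g - 5 u\right) + g\right)\right) = 2 + 2 g \left(u + \left(\left(- 5 u + 527 g\right) + g\right)\right) = 2 + 2 g \left(u + \left(- 5 u + 528 g\right)\right) = 2 + 2 g \left(- 4 u + 528 g\right)$)
$\sqrt{Z{\left(395,551 \right)} + k{\left(-382 \right)}} = \sqrt{\left(2 + 1056 \cdot 395^{2} - 3160 \cdot 551\right) - -32088} = \sqrt{\left(2 + 1056 \cdot 156025 - 1741160\right) + 32088} = \sqrt{\left(2 + 164762400 - 1741160\right) + 32088} = \sqrt{163021242 + 32088} = \sqrt{163053330}$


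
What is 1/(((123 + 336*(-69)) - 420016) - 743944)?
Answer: -1/1187021 ≈ -8.4244e-7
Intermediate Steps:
1/(((123 + 336*(-69)) - 420016) - 743944) = 1/(((123 - 23184) - 420016) - 743944) = 1/((-23061 - 420016) - 743944) = 1/(-443077 - 743944) = 1/(-1187021) = -1/1187021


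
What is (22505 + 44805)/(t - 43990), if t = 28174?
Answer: -33655/7908 ≈ -4.2558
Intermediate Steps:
(22505 + 44805)/(t - 43990) = (22505 + 44805)/(28174 - 43990) = 67310/(-15816) = 67310*(-1/15816) = -33655/7908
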